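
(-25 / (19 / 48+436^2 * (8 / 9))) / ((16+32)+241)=-720 / 1406409541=-0.00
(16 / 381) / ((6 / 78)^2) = 2704 / 381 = 7.10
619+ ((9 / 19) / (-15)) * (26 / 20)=588011 / 950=618.96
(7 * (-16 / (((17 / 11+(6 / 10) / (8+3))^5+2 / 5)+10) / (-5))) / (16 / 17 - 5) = -42500 / 160839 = -0.26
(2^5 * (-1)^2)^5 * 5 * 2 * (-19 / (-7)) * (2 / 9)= 12750684160 / 63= 202391812.06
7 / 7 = 1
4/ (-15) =-4/ 15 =-0.27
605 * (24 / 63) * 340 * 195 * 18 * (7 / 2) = 962676000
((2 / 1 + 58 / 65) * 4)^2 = 565504 / 4225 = 133.85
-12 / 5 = -2.40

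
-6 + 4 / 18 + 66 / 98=-2251 / 441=-5.10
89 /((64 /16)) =89 /4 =22.25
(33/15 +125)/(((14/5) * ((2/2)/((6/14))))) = 954/49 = 19.47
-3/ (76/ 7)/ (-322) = 3/ 3496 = 0.00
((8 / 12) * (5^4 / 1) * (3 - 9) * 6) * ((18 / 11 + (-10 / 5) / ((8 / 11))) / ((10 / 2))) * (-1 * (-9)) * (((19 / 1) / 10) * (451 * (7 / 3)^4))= 2291214275 / 3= 763738091.67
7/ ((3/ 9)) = 21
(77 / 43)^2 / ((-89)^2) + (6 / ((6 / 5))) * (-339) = -24824843726 / 14645929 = -1695.00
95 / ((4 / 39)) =3705 / 4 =926.25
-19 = -19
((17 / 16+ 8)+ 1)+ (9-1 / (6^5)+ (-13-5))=8261 / 7776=1.06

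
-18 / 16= -9 / 8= -1.12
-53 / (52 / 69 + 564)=-3657 / 38968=-0.09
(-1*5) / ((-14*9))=5 / 126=0.04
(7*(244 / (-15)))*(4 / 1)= -6832 / 15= -455.47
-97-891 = -988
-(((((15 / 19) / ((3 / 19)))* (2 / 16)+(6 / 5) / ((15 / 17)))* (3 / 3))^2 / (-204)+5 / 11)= -39066301 / 89760000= -0.44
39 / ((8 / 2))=39 / 4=9.75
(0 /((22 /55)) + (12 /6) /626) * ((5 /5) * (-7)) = -7 /313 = -0.02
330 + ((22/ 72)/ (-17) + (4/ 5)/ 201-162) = 34440491/ 205020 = 167.99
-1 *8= -8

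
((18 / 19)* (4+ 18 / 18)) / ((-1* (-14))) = 45 / 133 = 0.34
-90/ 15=-6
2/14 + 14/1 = 14.14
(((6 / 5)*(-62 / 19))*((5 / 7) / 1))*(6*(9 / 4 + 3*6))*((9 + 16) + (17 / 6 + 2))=-1348407 / 133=-10138.40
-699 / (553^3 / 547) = -382353 / 169112377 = -0.00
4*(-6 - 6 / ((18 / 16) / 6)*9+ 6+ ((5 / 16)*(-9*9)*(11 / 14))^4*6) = 1181350665191331 / 314703872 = 3753848.52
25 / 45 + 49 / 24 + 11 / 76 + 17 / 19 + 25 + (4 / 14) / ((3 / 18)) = 30.35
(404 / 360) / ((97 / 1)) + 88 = 768341 / 8730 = 88.01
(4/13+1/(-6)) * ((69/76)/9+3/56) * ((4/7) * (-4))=-0.05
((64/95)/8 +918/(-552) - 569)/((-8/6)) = 14960577/34960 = 427.93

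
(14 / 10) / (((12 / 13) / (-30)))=-91 / 2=-45.50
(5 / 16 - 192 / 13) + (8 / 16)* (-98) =-13199 / 208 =-63.46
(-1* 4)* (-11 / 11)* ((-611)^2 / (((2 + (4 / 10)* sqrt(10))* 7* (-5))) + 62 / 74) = -27623150 / 777 + 746642* sqrt(10) / 105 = -13064.46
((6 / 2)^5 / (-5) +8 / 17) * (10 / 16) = -4091 / 136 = -30.08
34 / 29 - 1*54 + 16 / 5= -49.63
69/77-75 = -5706/77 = -74.10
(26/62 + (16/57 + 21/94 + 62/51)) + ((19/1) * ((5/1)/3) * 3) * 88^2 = 2077320643117/2823666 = 735682.14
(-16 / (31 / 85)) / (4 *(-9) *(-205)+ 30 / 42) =-1904 / 320323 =-0.01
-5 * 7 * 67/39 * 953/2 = -2234785/78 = -28651.09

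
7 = 7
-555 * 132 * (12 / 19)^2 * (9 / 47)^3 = -7690541760 / 37480103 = -205.19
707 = 707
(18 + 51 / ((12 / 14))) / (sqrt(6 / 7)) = 83.71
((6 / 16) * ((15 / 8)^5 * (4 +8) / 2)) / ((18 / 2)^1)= 759375 / 131072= 5.79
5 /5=1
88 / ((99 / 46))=368 / 9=40.89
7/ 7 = 1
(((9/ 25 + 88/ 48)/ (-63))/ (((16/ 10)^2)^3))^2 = 862890625/ 200385994162176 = 0.00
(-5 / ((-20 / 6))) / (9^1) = 0.17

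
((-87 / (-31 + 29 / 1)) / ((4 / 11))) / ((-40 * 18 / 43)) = -13717 / 1920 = -7.14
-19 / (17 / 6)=-114 / 17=-6.71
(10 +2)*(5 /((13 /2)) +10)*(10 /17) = 76.02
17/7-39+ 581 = 3811/7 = 544.43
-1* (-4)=4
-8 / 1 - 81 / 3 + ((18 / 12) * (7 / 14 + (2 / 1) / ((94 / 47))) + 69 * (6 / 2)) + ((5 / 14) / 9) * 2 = 174.33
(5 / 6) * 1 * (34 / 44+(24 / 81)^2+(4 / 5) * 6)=4.72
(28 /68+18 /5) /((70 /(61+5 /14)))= 292919 /83300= 3.52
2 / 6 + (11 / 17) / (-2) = 1 / 102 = 0.01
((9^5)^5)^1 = 717897987691852588770249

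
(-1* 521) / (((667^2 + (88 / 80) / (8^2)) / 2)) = -666880 / 284728971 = -0.00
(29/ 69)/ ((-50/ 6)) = -29/ 575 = -0.05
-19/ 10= -1.90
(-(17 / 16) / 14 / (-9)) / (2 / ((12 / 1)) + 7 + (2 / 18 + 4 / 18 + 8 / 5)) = 85 / 91728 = 0.00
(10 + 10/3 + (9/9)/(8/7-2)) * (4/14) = 73/21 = 3.48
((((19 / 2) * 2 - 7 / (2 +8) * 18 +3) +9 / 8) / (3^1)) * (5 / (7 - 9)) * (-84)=2947 / 4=736.75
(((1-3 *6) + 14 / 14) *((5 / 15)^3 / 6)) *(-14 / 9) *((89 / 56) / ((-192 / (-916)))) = 20381 / 17496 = 1.16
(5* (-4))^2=400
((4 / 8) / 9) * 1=1 / 18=0.06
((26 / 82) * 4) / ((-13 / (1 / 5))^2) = 4 / 13325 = 0.00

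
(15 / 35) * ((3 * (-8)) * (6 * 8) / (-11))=3456 / 77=44.88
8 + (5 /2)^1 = 21 /2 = 10.50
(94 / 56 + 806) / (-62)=-22615 / 1736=-13.03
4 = 4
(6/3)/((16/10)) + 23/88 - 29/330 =1.42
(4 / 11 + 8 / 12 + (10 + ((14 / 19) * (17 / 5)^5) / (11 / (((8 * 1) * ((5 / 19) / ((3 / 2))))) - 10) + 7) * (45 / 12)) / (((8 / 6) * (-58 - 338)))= 27973356707 / 28636344000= 0.98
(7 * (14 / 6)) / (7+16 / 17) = 833 / 405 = 2.06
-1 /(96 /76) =-19 /24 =-0.79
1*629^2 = 395641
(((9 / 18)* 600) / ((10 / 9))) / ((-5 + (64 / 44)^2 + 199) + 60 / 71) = 8591 / 6267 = 1.37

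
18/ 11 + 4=62/ 11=5.64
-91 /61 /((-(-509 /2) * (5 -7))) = 91 /31049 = 0.00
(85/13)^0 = 1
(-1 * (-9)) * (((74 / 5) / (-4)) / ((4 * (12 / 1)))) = -111 / 160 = -0.69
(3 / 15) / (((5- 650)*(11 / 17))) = -17 / 35475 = -0.00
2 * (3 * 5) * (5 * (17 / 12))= 425 / 2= 212.50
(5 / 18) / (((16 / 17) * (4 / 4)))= 85 / 288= 0.30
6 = 6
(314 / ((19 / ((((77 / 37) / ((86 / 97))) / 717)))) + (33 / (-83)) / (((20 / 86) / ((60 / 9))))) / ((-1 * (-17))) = -20406458039 / 30582286323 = -0.67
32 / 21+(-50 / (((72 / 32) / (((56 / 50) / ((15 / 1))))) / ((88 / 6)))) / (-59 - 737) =876928 / 564165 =1.55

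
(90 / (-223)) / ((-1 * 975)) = 6 / 14495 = 0.00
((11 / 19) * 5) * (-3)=-165 / 19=-8.68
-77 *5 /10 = -77 /2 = -38.50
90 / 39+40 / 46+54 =17096 / 299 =57.18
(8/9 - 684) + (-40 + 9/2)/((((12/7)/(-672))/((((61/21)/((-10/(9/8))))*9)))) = -41611.06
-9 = -9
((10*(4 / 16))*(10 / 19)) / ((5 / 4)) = 20 / 19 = 1.05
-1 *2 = -2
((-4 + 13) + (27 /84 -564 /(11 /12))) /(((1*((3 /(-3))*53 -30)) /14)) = 186633 /1826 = 102.21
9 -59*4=-227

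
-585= -585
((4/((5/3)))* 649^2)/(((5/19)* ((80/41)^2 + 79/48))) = 7748777513664/10999975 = 704435.92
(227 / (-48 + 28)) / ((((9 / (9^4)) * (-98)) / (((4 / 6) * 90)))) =496449 / 98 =5065.81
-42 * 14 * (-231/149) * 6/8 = 101871/149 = 683.70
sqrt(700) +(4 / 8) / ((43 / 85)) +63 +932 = 10 * sqrt(7) +85655 / 86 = 1022.45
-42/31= -1.35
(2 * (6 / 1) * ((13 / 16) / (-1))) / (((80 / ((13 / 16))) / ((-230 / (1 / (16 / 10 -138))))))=-3976401 / 1280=-3106.56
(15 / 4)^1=15 / 4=3.75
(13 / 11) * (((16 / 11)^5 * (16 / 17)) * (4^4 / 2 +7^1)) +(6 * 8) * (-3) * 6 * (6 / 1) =-126680113728 / 30116537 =-4206.33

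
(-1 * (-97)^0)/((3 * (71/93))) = -31/71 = -0.44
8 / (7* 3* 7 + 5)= 1 / 19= 0.05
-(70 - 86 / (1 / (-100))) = -8670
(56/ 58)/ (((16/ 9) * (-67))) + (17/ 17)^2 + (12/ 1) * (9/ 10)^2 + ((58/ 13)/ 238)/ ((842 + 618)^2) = 68633333316839/ 6407208043600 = 10.71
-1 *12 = -12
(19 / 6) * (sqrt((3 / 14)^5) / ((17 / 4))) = 0.02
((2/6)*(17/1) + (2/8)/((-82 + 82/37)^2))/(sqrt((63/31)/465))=6123293383*sqrt(105)/732001536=85.72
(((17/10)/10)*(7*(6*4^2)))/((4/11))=7854/25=314.16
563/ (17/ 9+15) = 5067/ 152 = 33.34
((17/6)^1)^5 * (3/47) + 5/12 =1470617/121824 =12.07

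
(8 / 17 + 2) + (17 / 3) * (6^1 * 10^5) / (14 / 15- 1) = -866999958 / 17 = -50999997.53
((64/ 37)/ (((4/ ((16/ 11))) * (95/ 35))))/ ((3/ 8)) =14336/ 23199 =0.62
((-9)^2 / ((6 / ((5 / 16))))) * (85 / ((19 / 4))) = 11475 / 152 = 75.49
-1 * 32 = -32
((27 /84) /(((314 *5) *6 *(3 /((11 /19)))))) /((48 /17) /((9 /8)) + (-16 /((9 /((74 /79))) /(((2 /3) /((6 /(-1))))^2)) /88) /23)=2724687801 /1038492533543360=0.00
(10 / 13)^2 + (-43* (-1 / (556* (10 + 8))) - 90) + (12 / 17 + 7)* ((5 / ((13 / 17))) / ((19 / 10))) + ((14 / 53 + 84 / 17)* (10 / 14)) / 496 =-62.88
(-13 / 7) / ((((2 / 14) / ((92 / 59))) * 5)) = -1196 / 295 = -4.05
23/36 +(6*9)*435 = 845663/36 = 23490.64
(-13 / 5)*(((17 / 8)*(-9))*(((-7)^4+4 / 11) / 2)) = 10507887 / 176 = 59703.90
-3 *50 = -150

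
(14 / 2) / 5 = 1.40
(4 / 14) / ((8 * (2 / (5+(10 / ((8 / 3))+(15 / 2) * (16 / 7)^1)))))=725 / 1568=0.46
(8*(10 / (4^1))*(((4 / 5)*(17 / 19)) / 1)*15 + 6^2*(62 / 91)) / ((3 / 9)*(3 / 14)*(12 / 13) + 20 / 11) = 2275284 / 17917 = 126.99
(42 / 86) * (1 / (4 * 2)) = 0.06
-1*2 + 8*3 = 22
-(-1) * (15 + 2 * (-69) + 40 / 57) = -6971 / 57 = -122.30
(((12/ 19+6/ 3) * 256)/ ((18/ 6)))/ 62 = 6400/ 1767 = 3.62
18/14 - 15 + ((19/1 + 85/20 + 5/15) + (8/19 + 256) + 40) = 488839/1596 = 306.29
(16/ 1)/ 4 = 4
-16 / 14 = -8 / 7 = -1.14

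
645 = 645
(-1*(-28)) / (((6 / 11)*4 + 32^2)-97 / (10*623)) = 1918840 / 70323173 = 0.03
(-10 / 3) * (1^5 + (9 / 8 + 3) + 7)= -40.42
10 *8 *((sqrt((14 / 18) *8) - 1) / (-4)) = 20 - 40 *sqrt(14) / 3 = -29.89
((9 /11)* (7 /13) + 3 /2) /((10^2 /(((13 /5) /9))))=37 /6600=0.01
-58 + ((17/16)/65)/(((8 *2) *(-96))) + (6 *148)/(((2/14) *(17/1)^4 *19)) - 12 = -177438412989443/2534975938560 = -70.00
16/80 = 1/5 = 0.20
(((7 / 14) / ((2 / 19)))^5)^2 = 6131066257801 / 1048576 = 5847040.42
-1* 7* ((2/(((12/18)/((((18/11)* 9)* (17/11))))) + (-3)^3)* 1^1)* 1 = -34965/121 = -288.97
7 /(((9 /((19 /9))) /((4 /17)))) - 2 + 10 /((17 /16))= 10738 /1377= 7.80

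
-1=-1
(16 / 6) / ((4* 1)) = 2 / 3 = 0.67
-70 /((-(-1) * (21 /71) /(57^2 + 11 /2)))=-2310695 /3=-770231.67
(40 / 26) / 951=20 / 12363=0.00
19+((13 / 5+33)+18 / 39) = 3579 / 65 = 55.06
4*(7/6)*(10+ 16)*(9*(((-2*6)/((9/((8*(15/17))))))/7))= -1468.24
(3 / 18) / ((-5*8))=-1 / 240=-0.00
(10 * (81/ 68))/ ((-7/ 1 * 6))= -135/ 476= -0.28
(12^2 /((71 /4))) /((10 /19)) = 5472 /355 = 15.41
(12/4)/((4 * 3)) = 0.25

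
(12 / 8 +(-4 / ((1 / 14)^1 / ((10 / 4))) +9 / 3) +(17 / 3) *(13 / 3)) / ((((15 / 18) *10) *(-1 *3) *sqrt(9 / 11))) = 1997 *sqrt(11) / 1350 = 4.91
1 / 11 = 0.09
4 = 4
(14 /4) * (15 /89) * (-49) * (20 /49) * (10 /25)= -4.72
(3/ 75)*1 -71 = -1774/ 25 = -70.96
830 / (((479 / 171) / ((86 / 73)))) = 349.07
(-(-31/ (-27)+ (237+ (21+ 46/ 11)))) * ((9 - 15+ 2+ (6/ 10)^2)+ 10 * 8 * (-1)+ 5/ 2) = 317293913/ 14850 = 21366.59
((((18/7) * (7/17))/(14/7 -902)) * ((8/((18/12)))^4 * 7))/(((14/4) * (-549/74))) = 4849664/18899325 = 0.26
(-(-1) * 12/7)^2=144/49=2.94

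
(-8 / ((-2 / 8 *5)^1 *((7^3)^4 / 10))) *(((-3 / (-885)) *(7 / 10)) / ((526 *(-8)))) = -2 / 767054476778275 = -0.00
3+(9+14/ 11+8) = 234/ 11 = 21.27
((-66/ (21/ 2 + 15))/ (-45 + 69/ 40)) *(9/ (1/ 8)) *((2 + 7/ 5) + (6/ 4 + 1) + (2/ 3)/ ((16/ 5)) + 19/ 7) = 2608672/ 68663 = 37.99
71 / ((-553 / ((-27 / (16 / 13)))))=24921 / 8848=2.82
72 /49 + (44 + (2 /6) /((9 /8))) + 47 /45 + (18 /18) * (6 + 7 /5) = 71720 /1323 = 54.21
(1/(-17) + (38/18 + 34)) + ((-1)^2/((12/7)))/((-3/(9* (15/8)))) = 160447/4896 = 32.77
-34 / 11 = -3.09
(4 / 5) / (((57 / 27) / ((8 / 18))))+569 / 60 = 11003 / 1140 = 9.65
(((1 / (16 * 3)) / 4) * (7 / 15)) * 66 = 77 / 480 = 0.16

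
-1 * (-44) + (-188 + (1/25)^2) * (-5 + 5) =44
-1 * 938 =-938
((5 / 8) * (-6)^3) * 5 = -675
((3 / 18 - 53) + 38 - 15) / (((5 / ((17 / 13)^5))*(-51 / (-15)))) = -14950259 / 2227758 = -6.71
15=15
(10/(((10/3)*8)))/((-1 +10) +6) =1/40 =0.02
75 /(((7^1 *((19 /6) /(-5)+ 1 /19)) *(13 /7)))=-42750 /4303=-9.93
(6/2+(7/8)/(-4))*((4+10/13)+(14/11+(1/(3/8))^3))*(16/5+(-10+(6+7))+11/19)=172922372/366795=471.44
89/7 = 12.71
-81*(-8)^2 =-5184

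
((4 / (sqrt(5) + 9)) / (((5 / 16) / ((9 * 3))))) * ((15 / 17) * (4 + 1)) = 58320 / 323 - 6480 * sqrt(5) / 323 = 135.70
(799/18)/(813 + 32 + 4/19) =15181/289062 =0.05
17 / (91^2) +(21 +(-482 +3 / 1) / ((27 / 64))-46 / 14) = -249901193 / 223587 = -1117.69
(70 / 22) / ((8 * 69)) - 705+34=-4074277 / 6072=-670.99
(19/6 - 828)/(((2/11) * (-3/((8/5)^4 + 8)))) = 41264762/1875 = 22007.87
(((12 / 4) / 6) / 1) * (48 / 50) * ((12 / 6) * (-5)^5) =-3000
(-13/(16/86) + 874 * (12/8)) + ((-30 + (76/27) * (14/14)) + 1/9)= 1214.05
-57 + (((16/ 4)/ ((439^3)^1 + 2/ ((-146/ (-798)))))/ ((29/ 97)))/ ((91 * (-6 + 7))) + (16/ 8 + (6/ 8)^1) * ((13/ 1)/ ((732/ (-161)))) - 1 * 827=-42562302032960075453/ 47722912393949520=-891.86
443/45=9.84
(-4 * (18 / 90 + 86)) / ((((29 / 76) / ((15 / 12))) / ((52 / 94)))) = -624.84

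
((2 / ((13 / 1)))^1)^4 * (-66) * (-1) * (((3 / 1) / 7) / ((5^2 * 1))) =0.00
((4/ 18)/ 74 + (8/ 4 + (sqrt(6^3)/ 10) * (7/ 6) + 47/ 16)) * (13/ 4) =91 * sqrt(6)/ 40 + 342199/ 21312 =21.63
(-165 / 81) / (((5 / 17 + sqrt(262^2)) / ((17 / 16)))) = -15895 / 1926288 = -0.01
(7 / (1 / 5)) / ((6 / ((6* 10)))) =350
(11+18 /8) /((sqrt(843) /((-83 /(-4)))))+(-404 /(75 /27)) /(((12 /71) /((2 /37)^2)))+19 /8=-38141 /273800+4399 * sqrt(843) /13488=9.33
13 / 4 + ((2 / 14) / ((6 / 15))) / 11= 1011 / 308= 3.28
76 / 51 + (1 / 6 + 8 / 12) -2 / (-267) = 21161 / 9078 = 2.33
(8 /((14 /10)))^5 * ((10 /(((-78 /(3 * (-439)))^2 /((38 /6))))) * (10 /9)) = 9373949440000000 /76690341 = 122231161.29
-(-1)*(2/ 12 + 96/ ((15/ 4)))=773/ 30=25.77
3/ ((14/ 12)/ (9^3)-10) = -13122/ 43733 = -0.30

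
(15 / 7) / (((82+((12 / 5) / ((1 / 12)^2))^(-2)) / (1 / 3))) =14929920 / 1713954991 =0.01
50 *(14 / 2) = 350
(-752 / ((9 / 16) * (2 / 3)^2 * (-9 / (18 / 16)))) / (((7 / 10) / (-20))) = -75200 / 7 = -10742.86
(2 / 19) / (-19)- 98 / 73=-35524 / 26353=-1.35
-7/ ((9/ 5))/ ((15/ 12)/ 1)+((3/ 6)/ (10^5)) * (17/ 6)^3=-3.11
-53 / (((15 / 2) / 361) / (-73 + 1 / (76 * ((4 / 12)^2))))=5577773 / 30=185925.77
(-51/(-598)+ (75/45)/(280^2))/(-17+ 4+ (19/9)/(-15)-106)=-10798371/15081387776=-0.00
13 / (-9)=-13 / 9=-1.44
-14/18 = -0.78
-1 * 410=-410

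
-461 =-461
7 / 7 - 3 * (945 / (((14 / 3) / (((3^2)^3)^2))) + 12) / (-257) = 645701401 / 514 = 1256228.41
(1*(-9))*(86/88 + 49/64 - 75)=464157/704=659.31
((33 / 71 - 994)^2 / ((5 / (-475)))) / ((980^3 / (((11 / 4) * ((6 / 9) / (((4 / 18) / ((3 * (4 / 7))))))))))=-9359917472961 / 6642368420800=-1.41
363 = 363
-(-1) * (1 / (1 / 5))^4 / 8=625 / 8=78.12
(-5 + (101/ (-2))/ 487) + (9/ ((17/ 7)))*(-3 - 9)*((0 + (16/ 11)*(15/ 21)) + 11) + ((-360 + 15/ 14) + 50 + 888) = 24599228/ 637483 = 38.59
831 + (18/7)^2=41043/49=837.61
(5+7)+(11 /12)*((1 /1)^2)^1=155 /12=12.92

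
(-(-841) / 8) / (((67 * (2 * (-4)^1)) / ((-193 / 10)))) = 162313 / 42880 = 3.79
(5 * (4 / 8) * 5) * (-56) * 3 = -2100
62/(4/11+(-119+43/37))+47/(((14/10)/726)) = 4078514341/167342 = 24372.33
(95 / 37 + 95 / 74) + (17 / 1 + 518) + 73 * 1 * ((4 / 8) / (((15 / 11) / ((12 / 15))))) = 3109469 / 5550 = 560.26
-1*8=-8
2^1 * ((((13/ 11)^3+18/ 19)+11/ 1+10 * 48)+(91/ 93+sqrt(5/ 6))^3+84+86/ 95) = 21367 * sqrt(30)/ 17298+118363741590509/ 101706920865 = 1170.54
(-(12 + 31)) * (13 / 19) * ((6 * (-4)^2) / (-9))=17888 / 57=313.82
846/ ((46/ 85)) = 35955/ 23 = 1563.26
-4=-4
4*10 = 40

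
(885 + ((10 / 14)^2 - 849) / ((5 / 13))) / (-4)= 323663 / 980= 330.27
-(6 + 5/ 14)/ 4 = -89/ 56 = -1.59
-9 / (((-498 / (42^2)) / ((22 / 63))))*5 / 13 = 4620 / 1079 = 4.28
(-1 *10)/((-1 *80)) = 1/8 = 0.12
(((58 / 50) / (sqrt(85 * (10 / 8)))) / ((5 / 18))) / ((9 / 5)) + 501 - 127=116 * sqrt(17) / 2125 + 374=374.23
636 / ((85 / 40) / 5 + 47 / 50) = 42400 / 91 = 465.93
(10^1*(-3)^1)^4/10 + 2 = 81002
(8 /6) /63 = 4 /189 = 0.02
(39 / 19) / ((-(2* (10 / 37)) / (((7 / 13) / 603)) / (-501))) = 43253 / 25460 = 1.70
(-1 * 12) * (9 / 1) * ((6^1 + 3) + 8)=-1836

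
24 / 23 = 1.04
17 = 17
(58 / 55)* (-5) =-58 / 11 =-5.27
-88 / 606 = -44 / 303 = -0.15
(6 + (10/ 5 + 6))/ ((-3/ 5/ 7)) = -490/ 3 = -163.33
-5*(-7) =35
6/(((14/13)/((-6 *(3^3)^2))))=-170586/7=-24369.43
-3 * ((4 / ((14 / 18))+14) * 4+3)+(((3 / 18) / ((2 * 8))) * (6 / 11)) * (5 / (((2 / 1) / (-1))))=-588227 / 2464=-238.73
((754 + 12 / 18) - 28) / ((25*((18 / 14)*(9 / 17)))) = 51884 / 1215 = 42.70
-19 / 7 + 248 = 1717 / 7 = 245.29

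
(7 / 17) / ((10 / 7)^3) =2401 / 17000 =0.14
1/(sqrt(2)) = sqrt(2)/2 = 0.71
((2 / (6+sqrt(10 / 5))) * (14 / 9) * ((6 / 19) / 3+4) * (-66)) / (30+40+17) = -1.31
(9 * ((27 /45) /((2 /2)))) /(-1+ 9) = 27 /40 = 0.68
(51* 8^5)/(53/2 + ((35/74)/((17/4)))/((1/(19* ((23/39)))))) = 81990844416/1361323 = 60228.80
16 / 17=0.94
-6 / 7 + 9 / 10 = 3 / 70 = 0.04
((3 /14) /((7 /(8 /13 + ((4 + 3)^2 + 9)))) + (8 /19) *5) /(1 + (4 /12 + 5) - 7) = -141591 /24206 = -5.85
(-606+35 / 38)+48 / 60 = -114813 / 190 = -604.28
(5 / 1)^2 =25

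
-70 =-70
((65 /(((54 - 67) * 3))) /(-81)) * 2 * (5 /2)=0.10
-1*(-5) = 5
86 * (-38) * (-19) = 62092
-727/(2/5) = -3635/2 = -1817.50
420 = 420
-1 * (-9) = 9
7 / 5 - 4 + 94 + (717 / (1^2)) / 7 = 6784 / 35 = 193.83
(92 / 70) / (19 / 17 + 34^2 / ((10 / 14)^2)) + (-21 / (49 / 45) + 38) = 126212323 / 6743961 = 18.71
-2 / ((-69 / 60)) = 40 / 23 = 1.74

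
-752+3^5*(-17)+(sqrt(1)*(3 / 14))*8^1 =-34169 / 7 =-4881.29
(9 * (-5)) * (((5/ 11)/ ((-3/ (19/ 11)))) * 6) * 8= 68400/ 121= 565.29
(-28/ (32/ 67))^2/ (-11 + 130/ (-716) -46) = -39373019/ 655072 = -60.10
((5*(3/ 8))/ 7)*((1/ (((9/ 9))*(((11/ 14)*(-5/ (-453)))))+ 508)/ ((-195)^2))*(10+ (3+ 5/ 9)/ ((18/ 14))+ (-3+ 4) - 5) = 1217011/ 31621590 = 0.04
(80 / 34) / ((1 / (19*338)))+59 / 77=19780763 / 1309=15111.35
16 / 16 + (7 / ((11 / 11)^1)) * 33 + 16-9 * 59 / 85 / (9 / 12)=20372 / 85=239.67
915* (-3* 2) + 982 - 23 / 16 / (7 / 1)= -504919 / 112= -4508.21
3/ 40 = 0.08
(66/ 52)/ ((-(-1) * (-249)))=-11/ 2158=-0.01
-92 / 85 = -1.08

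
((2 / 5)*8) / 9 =16 / 45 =0.36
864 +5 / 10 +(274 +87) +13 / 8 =9817 / 8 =1227.12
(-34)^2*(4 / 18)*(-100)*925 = -23762222.22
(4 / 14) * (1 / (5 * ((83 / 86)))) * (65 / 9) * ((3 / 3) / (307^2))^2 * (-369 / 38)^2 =8457111 / 1863102875843741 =0.00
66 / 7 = 9.43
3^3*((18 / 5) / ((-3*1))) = -162 / 5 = -32.40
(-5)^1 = -5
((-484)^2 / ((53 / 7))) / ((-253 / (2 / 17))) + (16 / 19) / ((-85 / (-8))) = -28167648 / 1968685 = -14.31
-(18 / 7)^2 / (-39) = 108 / 637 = 0.17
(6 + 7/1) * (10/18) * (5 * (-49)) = -15925/9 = -1769.44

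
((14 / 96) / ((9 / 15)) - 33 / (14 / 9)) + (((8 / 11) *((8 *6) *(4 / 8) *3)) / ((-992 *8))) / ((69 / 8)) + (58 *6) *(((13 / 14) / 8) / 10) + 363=1954228147 / 5646960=346.07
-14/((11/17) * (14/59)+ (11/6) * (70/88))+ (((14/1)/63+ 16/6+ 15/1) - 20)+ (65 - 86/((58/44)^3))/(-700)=-1318394987137/121669404300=-10.84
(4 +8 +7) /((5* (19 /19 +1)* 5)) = 19 /50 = 0.38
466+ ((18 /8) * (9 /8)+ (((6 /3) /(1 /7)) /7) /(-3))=44915 /96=467.86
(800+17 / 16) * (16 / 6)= 12817 / 6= 2136.17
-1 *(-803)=803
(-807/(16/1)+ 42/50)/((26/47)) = -932433/10400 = -89.66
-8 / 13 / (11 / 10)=-80 / 143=-0.56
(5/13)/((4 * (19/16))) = 20/247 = 0.08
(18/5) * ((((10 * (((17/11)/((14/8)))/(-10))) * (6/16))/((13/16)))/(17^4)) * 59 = -25488/24589565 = -0.00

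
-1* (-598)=598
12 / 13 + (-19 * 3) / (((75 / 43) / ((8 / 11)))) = -81668 / 3575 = -22.84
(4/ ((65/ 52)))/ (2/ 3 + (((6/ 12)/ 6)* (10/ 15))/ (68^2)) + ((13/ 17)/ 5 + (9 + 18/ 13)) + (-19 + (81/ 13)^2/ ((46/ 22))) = 14.90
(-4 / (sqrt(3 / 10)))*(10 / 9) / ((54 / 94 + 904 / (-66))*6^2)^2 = -0.00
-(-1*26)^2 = -676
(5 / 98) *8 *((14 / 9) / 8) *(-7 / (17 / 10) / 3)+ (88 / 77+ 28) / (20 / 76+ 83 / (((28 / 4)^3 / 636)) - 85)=32319008 / 103445289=0.31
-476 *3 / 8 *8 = -1428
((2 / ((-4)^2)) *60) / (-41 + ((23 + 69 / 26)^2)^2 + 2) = 3427320 / 197908400257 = 0.00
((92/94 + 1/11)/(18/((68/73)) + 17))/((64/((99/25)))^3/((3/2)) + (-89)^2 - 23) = 2487758427/904987271625385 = 0.00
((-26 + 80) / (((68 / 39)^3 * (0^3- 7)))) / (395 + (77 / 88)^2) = -1067742 / 290363213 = -0.00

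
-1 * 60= -60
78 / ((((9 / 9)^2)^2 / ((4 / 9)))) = 104 / 3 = 34.67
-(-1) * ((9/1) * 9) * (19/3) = 513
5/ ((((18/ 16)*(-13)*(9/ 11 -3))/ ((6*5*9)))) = 42.31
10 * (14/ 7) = 20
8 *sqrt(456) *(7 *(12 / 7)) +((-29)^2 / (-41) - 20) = -1661 / 41 +192 *sqrt(114) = 2009.49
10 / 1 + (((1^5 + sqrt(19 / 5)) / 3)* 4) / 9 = 10.44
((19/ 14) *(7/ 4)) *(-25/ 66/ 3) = -475/ 1584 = -0.30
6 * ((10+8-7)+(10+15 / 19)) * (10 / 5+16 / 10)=44712 / 95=470.65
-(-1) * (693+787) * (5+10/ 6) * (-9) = -88800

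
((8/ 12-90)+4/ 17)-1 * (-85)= -209/ 51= -4.10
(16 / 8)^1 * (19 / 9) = 38 / 9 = 4.22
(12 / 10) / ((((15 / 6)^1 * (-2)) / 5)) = -6 / 5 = -1.20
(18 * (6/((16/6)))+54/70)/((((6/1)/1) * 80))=963/11200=0.09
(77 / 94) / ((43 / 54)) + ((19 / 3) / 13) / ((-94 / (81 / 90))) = 538089 / 525460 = 1.02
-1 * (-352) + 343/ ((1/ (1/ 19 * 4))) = 8060/ 19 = 424.21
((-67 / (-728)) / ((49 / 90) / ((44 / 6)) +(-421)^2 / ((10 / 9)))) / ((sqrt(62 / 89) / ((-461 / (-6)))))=1698785 * sqrt(5518) / 2375986189304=0.00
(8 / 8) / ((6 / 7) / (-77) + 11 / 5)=2695 / 5899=0.46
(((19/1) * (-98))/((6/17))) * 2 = -31654/3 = -10551.33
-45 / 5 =-9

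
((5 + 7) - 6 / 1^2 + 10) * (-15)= -240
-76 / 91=-0.84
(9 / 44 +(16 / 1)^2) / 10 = 11273 / 440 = 25.62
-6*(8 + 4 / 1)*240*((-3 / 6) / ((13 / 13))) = 8640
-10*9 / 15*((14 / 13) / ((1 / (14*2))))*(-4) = 9408 / 13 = 723.69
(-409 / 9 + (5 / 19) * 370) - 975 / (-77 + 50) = 5018 / 57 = 88.04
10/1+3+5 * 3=28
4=4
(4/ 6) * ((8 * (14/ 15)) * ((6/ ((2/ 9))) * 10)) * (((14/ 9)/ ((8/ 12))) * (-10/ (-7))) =4480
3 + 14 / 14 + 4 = 8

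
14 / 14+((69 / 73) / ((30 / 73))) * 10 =24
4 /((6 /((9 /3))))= 2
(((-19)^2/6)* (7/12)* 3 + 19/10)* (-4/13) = -12863/390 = -32.98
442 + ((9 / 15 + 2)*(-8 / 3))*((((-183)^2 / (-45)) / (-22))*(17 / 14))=907868 / 5775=157.21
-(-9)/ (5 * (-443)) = -9/ 2215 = -0.00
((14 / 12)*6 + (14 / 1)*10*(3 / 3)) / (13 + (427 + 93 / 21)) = 343 / 1037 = 0.33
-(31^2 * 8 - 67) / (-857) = 8.89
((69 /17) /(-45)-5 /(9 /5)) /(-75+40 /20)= 2194 /55845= 0.04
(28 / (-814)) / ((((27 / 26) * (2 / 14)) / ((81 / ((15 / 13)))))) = -33124 / 2035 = -16.28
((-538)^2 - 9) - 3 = 289432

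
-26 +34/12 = -139/6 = -23.17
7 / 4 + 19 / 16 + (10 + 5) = 287 / 16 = 17.94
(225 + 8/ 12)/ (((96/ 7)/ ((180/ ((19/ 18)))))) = 213255/ 76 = 2805.99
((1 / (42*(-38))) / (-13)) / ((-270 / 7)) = -1 / 800280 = -0.00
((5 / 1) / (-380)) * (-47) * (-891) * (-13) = 544401 / 76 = 7163.17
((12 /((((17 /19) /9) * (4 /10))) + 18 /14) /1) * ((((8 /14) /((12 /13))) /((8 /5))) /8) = 14.66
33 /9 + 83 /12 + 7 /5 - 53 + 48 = 419 /60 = 6.98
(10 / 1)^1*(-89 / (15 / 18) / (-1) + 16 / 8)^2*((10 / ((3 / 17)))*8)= 160989184 / 3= 53663061.33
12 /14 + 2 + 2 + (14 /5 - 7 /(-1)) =14.66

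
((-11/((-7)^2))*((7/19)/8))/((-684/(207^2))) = 52371/80864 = 0.65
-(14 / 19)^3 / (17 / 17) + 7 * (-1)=-50757 / 6859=-7.40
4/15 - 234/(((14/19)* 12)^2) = -64123/23520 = -2.73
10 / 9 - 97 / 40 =-473 / 360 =-1.31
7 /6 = 1.17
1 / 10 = 0.10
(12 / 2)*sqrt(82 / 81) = 2*sqrt(82) / 3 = 6.04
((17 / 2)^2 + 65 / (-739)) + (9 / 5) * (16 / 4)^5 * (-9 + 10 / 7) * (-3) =41939.13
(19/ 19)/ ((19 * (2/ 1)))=1/ 38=0.03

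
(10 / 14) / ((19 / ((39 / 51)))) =65 / 2261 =0.03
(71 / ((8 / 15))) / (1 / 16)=2130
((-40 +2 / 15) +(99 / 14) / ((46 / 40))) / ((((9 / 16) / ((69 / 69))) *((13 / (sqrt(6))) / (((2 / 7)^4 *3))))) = -20845568 *sqrt(6) / 226138185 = -0.23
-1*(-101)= 101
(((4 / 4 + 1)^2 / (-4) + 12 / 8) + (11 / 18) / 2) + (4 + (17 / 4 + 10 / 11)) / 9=1.82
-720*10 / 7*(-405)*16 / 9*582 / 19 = 22684872.18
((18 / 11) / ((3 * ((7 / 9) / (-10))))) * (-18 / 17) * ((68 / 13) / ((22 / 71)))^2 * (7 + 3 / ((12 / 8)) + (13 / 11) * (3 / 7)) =2438950331520 / 121242121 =20116.36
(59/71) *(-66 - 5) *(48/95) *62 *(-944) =165751296/95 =1744750.48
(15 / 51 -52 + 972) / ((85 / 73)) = 790.37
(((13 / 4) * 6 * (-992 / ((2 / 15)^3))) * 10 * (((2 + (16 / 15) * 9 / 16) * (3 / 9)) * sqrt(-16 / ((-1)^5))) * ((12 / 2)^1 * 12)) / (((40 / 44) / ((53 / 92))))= -296881556400 / 23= -12907893756.52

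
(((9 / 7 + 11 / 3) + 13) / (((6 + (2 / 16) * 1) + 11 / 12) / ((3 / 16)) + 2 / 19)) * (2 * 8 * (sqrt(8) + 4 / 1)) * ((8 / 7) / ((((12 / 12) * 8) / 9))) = 773604 * sqrt(2) / 39445 + 1547208 / 39445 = 66.96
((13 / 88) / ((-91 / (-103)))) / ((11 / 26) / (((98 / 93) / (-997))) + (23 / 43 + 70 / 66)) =-1209117 / 2883026834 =-0.00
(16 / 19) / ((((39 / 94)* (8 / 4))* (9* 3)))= 752 / 20007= 0.04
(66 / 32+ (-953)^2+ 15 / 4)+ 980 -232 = 14543405 / 16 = 908962.81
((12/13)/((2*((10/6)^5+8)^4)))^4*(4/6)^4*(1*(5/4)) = 47298825412590695461146627266042655232320/5426628218178041603850430188409274711229221693107634769092748241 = 0.00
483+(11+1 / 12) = 5929 / 12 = 494.08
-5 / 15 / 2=-0.17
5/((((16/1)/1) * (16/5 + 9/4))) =25/436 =0.06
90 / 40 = 9 / 4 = 2.25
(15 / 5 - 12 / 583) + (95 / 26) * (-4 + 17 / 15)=-340825 / 45474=-7.49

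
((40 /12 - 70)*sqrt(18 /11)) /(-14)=100*sqrt(22) /77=6.09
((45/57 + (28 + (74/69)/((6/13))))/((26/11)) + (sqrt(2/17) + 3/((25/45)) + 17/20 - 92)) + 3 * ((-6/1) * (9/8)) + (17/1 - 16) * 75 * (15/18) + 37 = sqrt(34)/17 + 681371/102258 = 7.01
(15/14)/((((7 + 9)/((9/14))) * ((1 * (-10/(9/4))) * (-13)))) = 243/326144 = 0.00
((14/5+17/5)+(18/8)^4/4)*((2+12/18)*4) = 64549/480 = 134.48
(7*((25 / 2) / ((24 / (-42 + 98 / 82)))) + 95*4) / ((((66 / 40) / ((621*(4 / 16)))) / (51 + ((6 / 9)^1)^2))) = 1119269.03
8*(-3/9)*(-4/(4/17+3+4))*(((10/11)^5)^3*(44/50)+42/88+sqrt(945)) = 142116865883066936/140127688592215929+544*sqrt(105)/123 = 46.33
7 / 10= 0.70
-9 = -9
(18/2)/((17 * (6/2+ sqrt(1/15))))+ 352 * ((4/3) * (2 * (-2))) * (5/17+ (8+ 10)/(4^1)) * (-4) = 246029503/6834-9 * sqrt(15)/2278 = 36000.79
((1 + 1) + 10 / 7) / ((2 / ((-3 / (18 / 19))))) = -38 / 7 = -5.43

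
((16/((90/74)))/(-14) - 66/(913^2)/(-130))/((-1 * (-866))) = -291597403/268732794330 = -0.00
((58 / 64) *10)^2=21025 / 256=82.13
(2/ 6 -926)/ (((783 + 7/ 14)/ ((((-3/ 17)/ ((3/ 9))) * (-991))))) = -16512042/ 26639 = -619.84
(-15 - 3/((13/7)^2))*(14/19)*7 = -262836/3211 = -81.85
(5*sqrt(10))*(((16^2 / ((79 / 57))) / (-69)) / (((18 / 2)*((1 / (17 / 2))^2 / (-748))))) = 1314325760*sqrt(10) / 16353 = 254159.05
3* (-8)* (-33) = 792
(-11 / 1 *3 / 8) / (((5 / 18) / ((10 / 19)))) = -297 / 38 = -7.82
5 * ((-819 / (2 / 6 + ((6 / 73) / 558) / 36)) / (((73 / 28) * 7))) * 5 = -274201200 / 81469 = -3365.71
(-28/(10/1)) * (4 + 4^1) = -112/5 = -22.40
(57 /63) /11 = 0.08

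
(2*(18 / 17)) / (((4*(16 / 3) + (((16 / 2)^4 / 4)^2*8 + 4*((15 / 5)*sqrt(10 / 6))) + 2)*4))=339739569 / 5383238876945146-81*sqrt(15) / 2691619438472573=0.00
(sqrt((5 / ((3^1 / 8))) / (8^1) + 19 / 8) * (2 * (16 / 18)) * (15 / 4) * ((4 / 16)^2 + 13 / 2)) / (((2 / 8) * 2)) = 175 * sqrt(582) / 24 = 175.91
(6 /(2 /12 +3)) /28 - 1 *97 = -12892 /133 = -96.93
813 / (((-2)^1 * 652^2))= -0.00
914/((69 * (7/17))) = 15538/483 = 32.17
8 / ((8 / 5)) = 5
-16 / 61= -0.26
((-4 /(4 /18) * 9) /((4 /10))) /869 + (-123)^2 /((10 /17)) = 223496667 /8690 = 25718.83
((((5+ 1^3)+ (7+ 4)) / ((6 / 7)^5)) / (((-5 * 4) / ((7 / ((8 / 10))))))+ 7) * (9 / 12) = -1129121 / 165888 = -6.81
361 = 361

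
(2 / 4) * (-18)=-9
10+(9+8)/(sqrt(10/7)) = 10+17 * sqrt(70)/10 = 24.22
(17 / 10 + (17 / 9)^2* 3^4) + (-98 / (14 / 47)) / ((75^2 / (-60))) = 220657 / 750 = 294.21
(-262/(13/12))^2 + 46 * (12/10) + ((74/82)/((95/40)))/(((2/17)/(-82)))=935684116/16055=58279.92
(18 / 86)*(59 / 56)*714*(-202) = -31804.43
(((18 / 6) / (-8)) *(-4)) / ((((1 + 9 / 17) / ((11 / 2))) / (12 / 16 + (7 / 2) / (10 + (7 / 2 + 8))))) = 88077 / 17888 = 4.92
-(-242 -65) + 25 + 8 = 340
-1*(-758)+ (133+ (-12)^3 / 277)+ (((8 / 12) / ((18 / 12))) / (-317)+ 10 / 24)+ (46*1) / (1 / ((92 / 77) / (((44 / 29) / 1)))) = 2467026257165 / 2677472028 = 921.40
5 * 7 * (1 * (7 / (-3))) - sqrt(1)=-248 / 3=-82.67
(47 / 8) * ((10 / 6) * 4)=235 / 6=39.17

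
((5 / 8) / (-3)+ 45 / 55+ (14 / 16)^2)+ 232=492889 / 2112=233.38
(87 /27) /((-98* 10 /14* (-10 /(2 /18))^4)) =-0.00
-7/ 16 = -0.44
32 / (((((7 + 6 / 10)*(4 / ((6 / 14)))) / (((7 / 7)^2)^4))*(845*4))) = 3 / 22477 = 0.00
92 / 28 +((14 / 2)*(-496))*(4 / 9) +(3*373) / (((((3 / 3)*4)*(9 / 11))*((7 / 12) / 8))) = 198407 / 63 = 3149.32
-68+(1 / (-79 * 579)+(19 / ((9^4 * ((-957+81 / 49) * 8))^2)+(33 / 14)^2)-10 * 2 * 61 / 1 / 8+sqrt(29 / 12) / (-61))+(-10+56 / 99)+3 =-10983545252840174757787378897 / 49614384465062347966092288-sqrt(87) / 366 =-221.40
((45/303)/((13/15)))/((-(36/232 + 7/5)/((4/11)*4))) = -1044000/6513793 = -0.16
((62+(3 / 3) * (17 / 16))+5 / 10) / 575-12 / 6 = -17383 / 9200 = -1.89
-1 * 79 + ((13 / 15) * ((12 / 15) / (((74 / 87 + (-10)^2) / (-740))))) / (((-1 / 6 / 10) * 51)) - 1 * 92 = -12306641 / 74579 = -165.01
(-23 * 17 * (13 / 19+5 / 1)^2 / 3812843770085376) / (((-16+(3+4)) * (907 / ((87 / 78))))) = 11339 / 25045623398766477312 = 0.00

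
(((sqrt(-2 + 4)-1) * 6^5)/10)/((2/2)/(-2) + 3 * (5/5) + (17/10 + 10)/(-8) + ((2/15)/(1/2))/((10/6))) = -311040/479 + 311040 * sqrt(2)/479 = 268.97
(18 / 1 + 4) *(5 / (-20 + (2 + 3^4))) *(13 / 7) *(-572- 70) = -306020 / 147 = -2081.77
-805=-805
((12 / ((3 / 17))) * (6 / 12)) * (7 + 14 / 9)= 290.89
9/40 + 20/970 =953/3880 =0.25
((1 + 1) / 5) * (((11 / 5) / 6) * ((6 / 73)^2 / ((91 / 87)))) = 11484 / 12123475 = 0.00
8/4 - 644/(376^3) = 26578527/13289344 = 2.00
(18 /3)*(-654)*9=-35316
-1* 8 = -8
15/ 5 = 3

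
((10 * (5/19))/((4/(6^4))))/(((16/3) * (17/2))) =18.81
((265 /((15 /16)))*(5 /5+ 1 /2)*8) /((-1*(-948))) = 848 /237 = 3.58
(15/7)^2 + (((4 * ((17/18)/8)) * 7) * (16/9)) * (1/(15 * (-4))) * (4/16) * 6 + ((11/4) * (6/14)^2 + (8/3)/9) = 416453/79380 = 5.25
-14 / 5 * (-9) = 126 / 5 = 25.20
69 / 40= 1.72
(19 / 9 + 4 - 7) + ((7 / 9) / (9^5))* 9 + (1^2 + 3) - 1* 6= -170579 / 59049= -2.89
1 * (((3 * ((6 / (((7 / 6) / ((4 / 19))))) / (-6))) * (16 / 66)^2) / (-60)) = 128 / 241395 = 0.00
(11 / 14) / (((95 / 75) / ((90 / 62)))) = 7425 / 8246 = 0.90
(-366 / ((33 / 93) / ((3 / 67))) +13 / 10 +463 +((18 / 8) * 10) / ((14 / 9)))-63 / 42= 44478809 / 103180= 431.08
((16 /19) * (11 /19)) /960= 11 /21660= 0.00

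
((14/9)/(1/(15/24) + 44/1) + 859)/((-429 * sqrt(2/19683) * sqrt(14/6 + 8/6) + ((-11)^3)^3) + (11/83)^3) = -3264413110398879314827923/8960430370692506020046315382154 + 11238049287498624279 * sqrt(22)/41200058844444142680172958127144092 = -0.00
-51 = -51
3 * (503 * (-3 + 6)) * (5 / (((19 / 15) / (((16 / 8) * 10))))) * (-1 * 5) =-33952500 / 19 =-1786973.68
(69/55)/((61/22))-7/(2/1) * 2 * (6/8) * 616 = -986232/305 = -3233.55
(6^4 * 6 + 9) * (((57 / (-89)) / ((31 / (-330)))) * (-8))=-1171486800 / 2759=-424605.58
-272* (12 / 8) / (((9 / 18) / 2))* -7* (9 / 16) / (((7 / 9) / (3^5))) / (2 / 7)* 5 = 35134155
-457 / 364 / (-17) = 0.07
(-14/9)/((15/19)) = -266/135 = -1.97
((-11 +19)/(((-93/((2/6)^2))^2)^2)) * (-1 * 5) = -40/490796923761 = -0.00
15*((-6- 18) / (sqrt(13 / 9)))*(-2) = 2160*sqrt(13) / 13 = 599.08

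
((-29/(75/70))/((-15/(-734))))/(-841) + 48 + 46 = 95.57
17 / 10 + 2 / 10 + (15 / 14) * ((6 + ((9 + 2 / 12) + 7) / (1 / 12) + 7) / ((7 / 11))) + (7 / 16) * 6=691969 / 1960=353.05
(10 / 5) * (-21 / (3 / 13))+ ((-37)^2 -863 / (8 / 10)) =433 / 4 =108.25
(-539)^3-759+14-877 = -156592441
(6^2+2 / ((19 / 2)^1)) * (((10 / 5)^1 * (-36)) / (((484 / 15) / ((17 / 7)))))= -3157920 / 16093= -196.23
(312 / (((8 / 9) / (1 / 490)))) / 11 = 0.07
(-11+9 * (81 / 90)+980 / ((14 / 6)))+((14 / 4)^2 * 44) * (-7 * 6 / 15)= -10921 / 10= -1092.10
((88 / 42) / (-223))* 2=-88 / 4683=-0.02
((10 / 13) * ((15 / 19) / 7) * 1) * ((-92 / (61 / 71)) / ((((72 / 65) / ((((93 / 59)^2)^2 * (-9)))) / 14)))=91617669924750 / 14044021399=6523.61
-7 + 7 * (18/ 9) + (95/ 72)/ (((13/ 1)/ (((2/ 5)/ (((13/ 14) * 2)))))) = 42721/ 6084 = 7.02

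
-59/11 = -5.36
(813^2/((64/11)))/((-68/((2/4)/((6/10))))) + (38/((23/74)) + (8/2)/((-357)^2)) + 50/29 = -1268.22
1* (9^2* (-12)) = -972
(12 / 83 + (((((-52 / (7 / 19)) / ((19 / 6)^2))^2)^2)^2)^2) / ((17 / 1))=1887867903140749245562590177151595436663711829715459340 / 13525498146861844541785634807856311491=139578437898700838.78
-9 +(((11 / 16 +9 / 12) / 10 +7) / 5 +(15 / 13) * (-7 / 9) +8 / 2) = -139423 / 31200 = -4.47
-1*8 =-8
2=2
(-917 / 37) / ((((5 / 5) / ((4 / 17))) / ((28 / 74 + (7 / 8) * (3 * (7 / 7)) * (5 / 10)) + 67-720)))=353572275 / 93092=3798.10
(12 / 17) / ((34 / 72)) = 432 / 289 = 1.49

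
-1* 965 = -965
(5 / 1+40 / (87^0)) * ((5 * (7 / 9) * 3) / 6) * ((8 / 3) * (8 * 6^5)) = 14515200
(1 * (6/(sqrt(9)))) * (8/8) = 2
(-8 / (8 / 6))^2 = 36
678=678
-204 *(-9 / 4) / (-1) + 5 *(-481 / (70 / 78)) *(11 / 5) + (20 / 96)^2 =-128109589 / 20160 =-6354.64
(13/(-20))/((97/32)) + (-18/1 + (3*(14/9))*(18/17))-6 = -158908/8245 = -19.27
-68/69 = -0.99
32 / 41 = 0.78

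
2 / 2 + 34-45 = -10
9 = 9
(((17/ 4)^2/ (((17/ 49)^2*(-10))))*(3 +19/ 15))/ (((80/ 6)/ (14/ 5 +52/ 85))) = -69629/ 4250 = -16.38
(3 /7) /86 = 3 /602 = 0.00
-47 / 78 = -0.60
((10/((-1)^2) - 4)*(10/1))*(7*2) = 840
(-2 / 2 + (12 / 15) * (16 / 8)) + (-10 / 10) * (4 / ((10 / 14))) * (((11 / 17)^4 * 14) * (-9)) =51904011 / 417605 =124.29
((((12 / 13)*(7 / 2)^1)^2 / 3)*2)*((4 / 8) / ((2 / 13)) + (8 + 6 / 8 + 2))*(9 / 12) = 12348 / 169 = 73.07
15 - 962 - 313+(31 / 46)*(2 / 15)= -1259.91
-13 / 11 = -1.18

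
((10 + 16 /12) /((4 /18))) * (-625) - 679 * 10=-38665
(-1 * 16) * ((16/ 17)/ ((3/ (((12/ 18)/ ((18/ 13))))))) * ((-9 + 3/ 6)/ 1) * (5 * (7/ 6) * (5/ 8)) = 18200/ 243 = 74.90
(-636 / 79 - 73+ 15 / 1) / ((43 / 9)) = -46962 / 3397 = -13.82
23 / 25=0.92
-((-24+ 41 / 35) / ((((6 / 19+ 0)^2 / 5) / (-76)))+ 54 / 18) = -5480530 / 63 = -86992.54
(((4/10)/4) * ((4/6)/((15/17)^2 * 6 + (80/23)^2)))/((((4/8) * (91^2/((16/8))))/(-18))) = -1834572/53076034375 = -0.00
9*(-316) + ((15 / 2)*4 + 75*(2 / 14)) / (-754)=-15010917 / 5278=-2844.05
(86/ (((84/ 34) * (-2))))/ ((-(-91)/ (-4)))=0.77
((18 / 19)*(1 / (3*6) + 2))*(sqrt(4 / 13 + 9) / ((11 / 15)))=555*sqrt(13) / 247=8.10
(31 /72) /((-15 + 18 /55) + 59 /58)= -0.03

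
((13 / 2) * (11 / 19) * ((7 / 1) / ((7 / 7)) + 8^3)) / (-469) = -74217 / 17822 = -4.16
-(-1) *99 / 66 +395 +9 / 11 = 8741 / 22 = 397.32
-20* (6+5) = -220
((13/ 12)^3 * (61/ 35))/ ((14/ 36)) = 134017/ 23520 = 5.70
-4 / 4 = -1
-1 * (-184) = 184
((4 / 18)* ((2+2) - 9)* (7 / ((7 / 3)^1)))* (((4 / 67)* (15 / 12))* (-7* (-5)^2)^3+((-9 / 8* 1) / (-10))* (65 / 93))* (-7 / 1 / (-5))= 93038731709 / 49848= 1866448.64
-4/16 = -1/4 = -0.25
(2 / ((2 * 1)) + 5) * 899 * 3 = 16182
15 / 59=0.25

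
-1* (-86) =86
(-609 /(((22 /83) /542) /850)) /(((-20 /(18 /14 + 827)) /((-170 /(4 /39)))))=-1598517185460975 /22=-72659872066407.95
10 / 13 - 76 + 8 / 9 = -8698 / 117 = -74.34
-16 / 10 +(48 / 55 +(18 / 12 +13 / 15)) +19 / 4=4217 / 660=6.39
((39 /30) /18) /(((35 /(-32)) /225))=-104 /7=-14.86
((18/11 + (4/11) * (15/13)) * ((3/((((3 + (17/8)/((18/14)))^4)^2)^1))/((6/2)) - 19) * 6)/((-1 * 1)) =234.38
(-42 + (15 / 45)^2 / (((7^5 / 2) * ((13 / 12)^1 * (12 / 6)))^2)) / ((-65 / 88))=176440819929968 / 3102990610265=56.86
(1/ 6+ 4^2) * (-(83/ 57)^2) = -668233/ 19494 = -34.28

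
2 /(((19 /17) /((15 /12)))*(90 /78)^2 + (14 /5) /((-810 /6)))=1939275 /1134139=1.71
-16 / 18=-8 / 9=-0.89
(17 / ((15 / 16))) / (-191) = -272 / 2865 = -0.09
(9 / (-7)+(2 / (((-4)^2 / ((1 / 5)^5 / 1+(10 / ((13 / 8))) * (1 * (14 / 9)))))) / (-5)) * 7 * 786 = -20452482289 / 2437500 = -8390.76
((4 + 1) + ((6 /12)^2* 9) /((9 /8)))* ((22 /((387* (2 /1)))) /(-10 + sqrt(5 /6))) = -0.02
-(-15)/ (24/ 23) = 115/ 8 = 14.38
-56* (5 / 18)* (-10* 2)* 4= 11200 / 9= 1244.44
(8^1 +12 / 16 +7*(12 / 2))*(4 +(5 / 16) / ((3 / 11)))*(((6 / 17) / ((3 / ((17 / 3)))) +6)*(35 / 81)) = 8774675 / 11664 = 752.29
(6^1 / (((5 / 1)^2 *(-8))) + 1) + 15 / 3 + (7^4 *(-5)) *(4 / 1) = -4801403 / 100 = -48014.03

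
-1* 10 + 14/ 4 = -6.50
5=5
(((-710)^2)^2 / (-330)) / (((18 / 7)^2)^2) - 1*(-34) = -7626666037241 / 433026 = -17612489.87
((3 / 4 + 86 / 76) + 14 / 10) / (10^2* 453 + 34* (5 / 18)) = 11223 / 154958300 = 0.00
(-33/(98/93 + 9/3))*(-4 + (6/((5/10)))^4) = -63626508/377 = -168770.58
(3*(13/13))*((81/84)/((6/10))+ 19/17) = 3891/476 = 8.17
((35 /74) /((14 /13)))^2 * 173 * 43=31429775 /21904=1434.89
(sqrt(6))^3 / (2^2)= 3 *sqrt(6) / 2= 3.67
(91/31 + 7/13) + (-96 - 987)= -435049/403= -1079.53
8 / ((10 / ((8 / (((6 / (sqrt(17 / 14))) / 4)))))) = 32*sqrt(238) / 105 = 4.70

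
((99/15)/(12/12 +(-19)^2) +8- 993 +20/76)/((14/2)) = -33864473/240730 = -140.67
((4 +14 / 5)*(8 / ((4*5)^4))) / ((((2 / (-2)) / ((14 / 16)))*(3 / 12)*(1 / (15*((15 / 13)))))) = -1071 / 52000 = -0.02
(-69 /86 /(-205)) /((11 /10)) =69 /19393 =0.00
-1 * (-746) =746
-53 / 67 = -0.79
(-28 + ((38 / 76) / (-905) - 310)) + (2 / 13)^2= -103383749 / 305890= -337.98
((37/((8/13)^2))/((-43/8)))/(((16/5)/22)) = -343915/2752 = -124.97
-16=-16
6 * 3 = 18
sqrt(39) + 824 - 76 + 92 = sqrt(39) + 840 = 846.24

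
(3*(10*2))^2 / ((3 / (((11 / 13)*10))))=132000 / 13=10153.85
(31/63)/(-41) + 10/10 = 2552/2583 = 0.99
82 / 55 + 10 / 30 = 301 / 165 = 1.82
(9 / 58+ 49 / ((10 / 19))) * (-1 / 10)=-6761 / 725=-9.33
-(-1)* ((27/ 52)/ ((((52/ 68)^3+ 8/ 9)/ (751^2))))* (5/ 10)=673337669859/ 6144008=109592.58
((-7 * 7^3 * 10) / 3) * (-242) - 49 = 5810273 / 3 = 1936757.67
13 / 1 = 13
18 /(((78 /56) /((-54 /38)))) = -4536 /247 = -18.36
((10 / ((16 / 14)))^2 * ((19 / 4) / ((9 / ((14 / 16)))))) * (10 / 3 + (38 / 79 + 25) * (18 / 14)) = 1393730275 / 1092096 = 1276.20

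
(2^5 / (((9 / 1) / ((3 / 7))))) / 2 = 16 / 21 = 0.76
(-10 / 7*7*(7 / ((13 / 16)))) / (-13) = 1120 / 169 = 6.63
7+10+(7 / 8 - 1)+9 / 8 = 18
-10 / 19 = -0.53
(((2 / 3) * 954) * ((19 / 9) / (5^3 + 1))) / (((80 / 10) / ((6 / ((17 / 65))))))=65455 / 2142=30.56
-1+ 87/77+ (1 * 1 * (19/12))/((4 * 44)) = 2053/14784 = 0.14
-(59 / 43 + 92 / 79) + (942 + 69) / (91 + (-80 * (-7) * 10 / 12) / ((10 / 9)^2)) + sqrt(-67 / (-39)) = -607006 / 1593193 + sqrt(2613) / 39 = 0.93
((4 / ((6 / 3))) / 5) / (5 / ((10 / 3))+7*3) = 4 / 225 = 0.02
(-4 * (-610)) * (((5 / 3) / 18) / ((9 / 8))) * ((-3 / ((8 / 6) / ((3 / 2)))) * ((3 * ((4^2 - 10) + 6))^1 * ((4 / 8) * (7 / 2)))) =-42700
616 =616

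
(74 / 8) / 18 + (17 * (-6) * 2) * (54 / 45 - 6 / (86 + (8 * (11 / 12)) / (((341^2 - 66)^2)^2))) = -44291177435304206090852767 / 192525509226873394068840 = -230.05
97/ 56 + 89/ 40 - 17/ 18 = 949/ 315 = 3.01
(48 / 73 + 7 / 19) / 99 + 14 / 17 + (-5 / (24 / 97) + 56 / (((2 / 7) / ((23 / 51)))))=1288876033 / 18674568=69.02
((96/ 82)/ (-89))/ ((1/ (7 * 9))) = -3024/ 3649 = -0.83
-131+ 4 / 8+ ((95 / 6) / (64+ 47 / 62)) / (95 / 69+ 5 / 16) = -130.36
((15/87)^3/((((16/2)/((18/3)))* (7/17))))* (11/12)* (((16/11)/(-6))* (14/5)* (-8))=3400/73167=0.05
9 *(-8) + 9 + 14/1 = -49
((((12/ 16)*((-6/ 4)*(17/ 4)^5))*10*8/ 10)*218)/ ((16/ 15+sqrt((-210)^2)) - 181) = -20893195755/ 230912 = -90481.20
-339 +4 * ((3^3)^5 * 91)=5223001809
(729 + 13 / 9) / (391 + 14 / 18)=3287 / 1763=1.86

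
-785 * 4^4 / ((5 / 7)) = -281344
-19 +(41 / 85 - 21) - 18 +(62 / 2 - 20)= -3954 / 85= -46.52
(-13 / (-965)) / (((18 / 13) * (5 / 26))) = 2197 / 43425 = 0.05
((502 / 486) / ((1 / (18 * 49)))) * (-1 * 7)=-172186 / 27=-6377.26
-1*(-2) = 2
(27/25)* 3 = 81/25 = 3.24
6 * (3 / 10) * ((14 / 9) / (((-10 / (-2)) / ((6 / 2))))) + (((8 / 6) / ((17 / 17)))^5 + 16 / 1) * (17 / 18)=1135654 / 54675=20.77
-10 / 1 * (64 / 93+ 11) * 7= -76090 / 93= -818.17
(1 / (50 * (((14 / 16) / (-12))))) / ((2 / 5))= -24 / 35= -0.69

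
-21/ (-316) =21/ 316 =0.07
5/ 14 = 0.36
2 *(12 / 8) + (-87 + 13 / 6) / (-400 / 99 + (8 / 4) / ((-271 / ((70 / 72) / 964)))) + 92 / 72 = 31692912823 / 1253973510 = 25.27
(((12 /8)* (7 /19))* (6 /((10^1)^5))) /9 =7 /1900000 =0.00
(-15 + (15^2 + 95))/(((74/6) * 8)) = 915/296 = 3.09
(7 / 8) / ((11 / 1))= 7 / 88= 0.08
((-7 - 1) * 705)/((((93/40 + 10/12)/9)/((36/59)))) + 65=-217829735/22361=-9741.50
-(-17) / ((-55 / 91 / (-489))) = 756483 / 55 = 13754.24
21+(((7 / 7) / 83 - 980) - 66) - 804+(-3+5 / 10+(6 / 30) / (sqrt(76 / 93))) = -304027 / 166+sqrt(1767) / 190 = -1831.27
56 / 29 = 1.93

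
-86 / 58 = -43 / 29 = -1.48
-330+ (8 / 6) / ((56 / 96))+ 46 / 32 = -36543 / 112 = -326.28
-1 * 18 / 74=-0.24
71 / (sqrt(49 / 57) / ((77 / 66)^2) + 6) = 10.63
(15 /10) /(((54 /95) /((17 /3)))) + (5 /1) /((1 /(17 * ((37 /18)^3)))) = 4392715 /5832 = 753.21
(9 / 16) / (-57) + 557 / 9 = 169301 / 2736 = 61.88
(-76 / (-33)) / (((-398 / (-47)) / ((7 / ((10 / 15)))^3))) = 2756691 / 8756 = 314.83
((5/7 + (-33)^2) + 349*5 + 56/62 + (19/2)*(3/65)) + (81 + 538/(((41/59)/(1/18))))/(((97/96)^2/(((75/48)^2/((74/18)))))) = 1170994607274967/402654109130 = 2908.19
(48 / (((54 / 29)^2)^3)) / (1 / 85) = 97.88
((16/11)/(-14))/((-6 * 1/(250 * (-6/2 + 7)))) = 4000/231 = 17.32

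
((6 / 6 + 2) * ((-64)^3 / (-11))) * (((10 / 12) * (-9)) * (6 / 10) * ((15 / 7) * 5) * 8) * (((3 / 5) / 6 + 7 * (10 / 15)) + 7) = -24984944640 / 77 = -324479800.52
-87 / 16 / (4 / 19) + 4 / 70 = -57727 / 2240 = -25.77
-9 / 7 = -1.29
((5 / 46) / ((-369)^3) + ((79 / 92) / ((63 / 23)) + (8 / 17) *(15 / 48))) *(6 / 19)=253332849589 / 1741871998818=0.15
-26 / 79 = -0.33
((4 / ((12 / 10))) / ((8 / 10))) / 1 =4.17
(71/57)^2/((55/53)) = 267173/178695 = 1.50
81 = 81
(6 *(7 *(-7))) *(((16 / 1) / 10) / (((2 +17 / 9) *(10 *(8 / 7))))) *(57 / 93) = -25137 / 3875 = -6.49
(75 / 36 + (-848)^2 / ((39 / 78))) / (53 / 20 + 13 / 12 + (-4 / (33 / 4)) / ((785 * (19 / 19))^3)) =385234.84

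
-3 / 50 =-0.06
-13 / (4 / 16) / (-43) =52 / 43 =1.21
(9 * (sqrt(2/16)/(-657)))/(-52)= sqrt(2)/15184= 0.00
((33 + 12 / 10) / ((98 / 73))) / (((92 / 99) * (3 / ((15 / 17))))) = 1235817 / 153272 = 8.06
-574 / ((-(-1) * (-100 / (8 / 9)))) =1148 / 225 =5.10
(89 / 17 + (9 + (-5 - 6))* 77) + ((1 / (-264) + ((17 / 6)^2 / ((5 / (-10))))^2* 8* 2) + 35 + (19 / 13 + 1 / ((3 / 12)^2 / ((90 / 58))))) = 184424352517 / 45683352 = 4037.01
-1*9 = -9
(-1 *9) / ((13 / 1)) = -0.69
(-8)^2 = 64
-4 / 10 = -2 / 5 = -0.40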